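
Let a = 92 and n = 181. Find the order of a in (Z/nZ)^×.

36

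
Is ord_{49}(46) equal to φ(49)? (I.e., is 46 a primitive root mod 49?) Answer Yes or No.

φ(49) = φ(7^2) = 7·(7−1) = 42 = 2 · 3 · 7.
46 is a primitive root mod 49 iff 46^(φ(49)/q) ≢ 1 for every prime q | φ(49), i.e. q ∈ {2, 3, 7}.
46^21 ≡ 1 (mod 49)  [q = 2: ≡ 1 ✗]
46^14 ≡ 30 (mod 49)  [q = 3: ≢ 1 ✓]
46^6 ≡ 43 (mod 49)  [q = 7: ≢ 1 ✓]
46^21 ≡ 1 shows ord(46) | 21, strictly less than φ(49); not a primitive root.

No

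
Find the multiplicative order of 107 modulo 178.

The order of 107 must divide φ(178) = φ(2)·φ(89) = 1·88 = 88 = 2^3 · 11.
Divisors of 88: 1, 2, 4, 8, 11, 22, 44, 88.
Test each divisor d:
107^1 ≡ 107 (mod 178)
107^2 ≡ 57 (mod 178)
107^4 ≡ 45 (mod 178)
107^8 ≡ 67 (mod 178)
107^11 ≡ 123 (mod 178)
107^22 ≡ 177 (mod 178)
107^44 ≡ 1 (mod 178) ✓
So ord_178(107) = 44.

44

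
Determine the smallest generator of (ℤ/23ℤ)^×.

φ(23) = 23 − 1 = 22 = 2 · 11.
Test candidates g = 2, 3, … against the prime factors q ∈ {2, 11} of φ(23): g is a generator iff g^(22/q) ≢ 1 for every such q.
g = 2: 2^11 ≡ 1 — hits 1, so not a primitive root.
g = 3: 3^11 ≡ 1 — hits 1, so not a primitive root.
g = 4: 4^11 ≡ 1 — hits 1, so not a primitive root.
g = 5: 5^11 ≡ 22; 5^2 ≡ 2 — none is 1, so 5 is a primitive root.
The smallest primitive root modulo 23 is 5.

5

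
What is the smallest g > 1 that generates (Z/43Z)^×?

3

φ(43) = 43 − 1 = 42 = 2 · 3 · 7.
g is a primitive root iff g^(42/q) ≢ 1 (mod 43) for each prime q ∈ {2, 3, 7}.
g = 2: 2^21 ≡ 42; 2^14 ≡ 1 — hits 1, so not a primitive root.
g = 3: 3^21 ≡ 42; 3^14 ≡ 36; 3^6 ≡ 41 — none is 1, so 3 is a primitive root.
The smallest primitive root modulo 43 is 3.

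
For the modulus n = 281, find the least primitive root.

3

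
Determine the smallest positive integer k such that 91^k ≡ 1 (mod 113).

Since 91 ∈ (Z/113Z)^×, its order divides φ(113) = 113 − 1 = 112 = 2^4 · 7.
Divisors of 112: 1, 2, 4, 7, 8, 14, 16, 28, 56, 112.
Check 91^d mod 113 for each divisor in increasing order:
91^1 ≡ 91
91^2 ≡ 32
91^4 ≡ 7
91^7 ≡ 44
91^8 ≡ 49
91^14 ≡ 15
91^16 ≡ 28
91^28 ≡ 112
91^56 ≡ 1
Therefore the multiplicative order of 91 modulo 113 is 56.

56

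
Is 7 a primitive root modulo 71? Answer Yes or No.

φ(71) = 71 − 1 = 70 = 2 · 5 · 7.
7 is a primitive root mod 71 iff 7^(φ(71)/q) ≢ 1 for every prime q | φ(71), i.e. q ∈ {2, 5, 7}.
7^35 ≡ 70 (mod 71)  [q = 2: ≢ 1 ✓]
7^14 ≡ 54 (mod 71)  [q = 5: ≢ 1 ✓]
7^10 ≡ 45 (mod 71)  [q = 7: ≢ 1 ✓]
None equal 1, so ord_71(7) = 70: 7 is a primitive root.

Yes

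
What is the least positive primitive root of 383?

5

φ(383) = 383 − 1 = 382 = 2 · 191.
Test candidates g = 2, 3, … against the prime factors q ∈ {2, 191} of φ(383): g is a generator iff g^(382/q) ≢ 1 for every such q.
g = 2: 2^191 ≡ 1 — hits 1, so not a primitive root.
g = 3: 3^191 ≡ 1 — hits 1, so not a primitive root.
g = 4: 4^191 ≡ 1 — hits 1, so not a primitive root.
g = 5: 5^191 ≡ 382; 5^2 ≡ 25 — none is 1, so 5 is a primitive root.
Hence the least primitive root of 383 is 5.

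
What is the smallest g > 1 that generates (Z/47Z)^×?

φ(47) = 47 − 1 = 46 = 2 · 23.
g is a primitive root iff g^(46/q) ≢ 1 (mod 47) for each prime q ∈ {2, 23}.
g = 2: 2^23 ≡ 1 — hits 1, so not a primitive root.
g = 3: 3^23 ≡ 1 — hits 1, so not a primitive root.
g = 4: 4^23 ≡ 1 — hits 1, so not a primitive root.
g = 5: 5^23 ≡ 46; 5^2 ≡ 25 — none is 1, so 5 is a primitive root.
The smallest primitive root modulo 47 is 5.

5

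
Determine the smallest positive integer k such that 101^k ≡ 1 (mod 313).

312

The order of 101 must divide φ(313) = 313 − 1 = 312 = 2^3 · 3 · 13.
Divisors of 312: 1, 2, 3, 4, 6, 8, 12, 13, 24, 26, 39, 52, 78, 104, 156, 312.
Test each divisor d:
101^1 ≡ 101
101^2 ≡ 185
101^3 ≡ 218
101^4 ≡ 108
101^6 ≡ 261
101^8 ≡ 83
101^12 ≡ 200
101^13 ≡ 168
101^24 ≡ 249
101^26 ≡ 54
101^39 ≡ 308
101^52 ≡ 99
101^78 ≡ 25
101^104 ≡ 98
101^156 ≡ 312
101^312 ≡ 1
Hence ord(101) = 312.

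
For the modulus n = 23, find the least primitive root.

5

φ(23) = 23 − 1 = 22 = 2 · 11.
g is a primitive root iff g^(22/q) ≢ 1 (mod 23) for each prime q ∈ {2, 11}.
g = 2: 2^11 ≡ 1 — hits 1, so not a primitive root.
g = 3: 3^11 ≡ 1 — hits 1, so not a primitive root.
g = 4: 4^11 ≡ 1 — hits 1, so not a primitive root.
g = 5: 5^11 ≡ 22; 5^2 ≡ 2 — none is 1, so 5 is a primitive root.
The smallest primitive root modulo 23 is 5.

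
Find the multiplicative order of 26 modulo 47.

By Lagrange's theorem, ord_47(26) divides φ(47) = 47 − 1 = 46 = 2 · 23.
Divisors of 46: 1, 2, 23, 46.
Compute 26^d (mod 47) for the divisors d until we hit 1:
26^1 ≡ 26
26^2 ≡ 18
26^23 ≡ 46
26^46 ≡ 1
So ord_47(26) = 46.

46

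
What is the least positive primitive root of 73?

5

φ(73) = 73 − 1 = 72 = 2^3 · 3^2.
Test candidates g = 2, 3, … against the prime factors q ∈ {2, 3} of φ(73): g is a generator iff g^(72/q) ≢ 1 for every such q.
g = 2: 2^36 ≡ 1 — hits 1, so not a primitive root.
g = 3: 3^36 ≡ 1 — hits 1, so not a primitive root.
g = 4: 4^36 ≡ 1 — hits 1, so not a primitive root.
g = 5: 5^36 ≡ 72; 5^24 ≡ 8 — none is 1, so 5 is a primitive root.
The smallest primitive root modulo 73 is 5.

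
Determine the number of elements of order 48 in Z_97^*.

φ(97) = 97 − 1 = 96 = 2^5 · 3.
Since (Z/97Z)^× is cyclic of order 96, the number of elements of order d is φ(d) when d | 96 and 0 otherwise.
48 = 2^4 · 3 divides 96, and φ(48) = 16.

16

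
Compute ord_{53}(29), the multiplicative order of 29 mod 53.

26

The order of 29 must divide φ(53) = 53 − 1 = 52 = 2^2 · 13.
Divisors of 52: 1, 2, 4, 13, 26, 52.
Evaluate successive powers at the divisors of 52:
29^1 ≡ 29 (mod 53)
29^2 ≡ 46 (mod 53)
29^4 ≡ 49 (mod 53)
29^13 ≡ 52 (mod 53)
29^26 ≡ 1 (mod 53) ✓
So ord_53(29) = 26.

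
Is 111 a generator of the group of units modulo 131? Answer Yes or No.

φ(131) = 131 − 1 = 130 = 2 · 5 · 13.
111 is a primitive root mod 131 iff 111^(φ(131)/q) ≢ 1 for every prime q | φ(131), i.e. q ∈ {2, 5, 13}.
111^65 ≡ 130 (mod 131)  [q = 2: ≢ 1 ✓]
111^26 ≡ 61 (mod 131)  [q = 5: ≢ 1 ✓]
111^10 ≡ 39 (mod 131)  [q = 13: ≢ 1 ✓]
None equal 1, so ord_131(111) = 130: 111 is a primitive root.

Yes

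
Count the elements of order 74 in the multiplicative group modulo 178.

φ(178) = φ(2)·φ(89) = 1·88 = 88 = 2^3 · 11.
(Z/178Z)^× is cyclic (|G| = 88); a cyclic group of order m has exactly φ(d) elements of each order d | m, and none otherwise.
Since 74 ∤ 88, the count is 0.

0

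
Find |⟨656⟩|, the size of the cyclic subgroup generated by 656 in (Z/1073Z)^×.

84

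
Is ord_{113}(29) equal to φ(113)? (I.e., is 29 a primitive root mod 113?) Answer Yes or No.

Yes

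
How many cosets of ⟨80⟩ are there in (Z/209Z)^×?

4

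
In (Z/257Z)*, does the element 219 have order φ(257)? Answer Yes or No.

Yes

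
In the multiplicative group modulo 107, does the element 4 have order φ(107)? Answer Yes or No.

φ(107) = 107 − 1 = 106 = 2 · 53.
Test 4^(106/q) mod 107 for each prime factor q of 106:
4^53 ≡ 1 (mod 107)  [q = 2: ≡ 1 ✗]
4^2 ≡ 16 (mod 107)  [q = 53: ≢ 1 ✓]
The check at q = 2 fails, so 4 generates a proper subgroup.

No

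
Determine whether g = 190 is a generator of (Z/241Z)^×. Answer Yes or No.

φ(241) = 241 − 1 = 240 = 2^4 · 3 · 5.
Test 190^(240/q) mod 241 for each prime factor q of 240:
190^120 ≡ 240 (mod 241)  [q = 2: ≢ 1 ✓]
190^80 ≡ 225 (mod 241)  [q = 3: ≢ 1 ✓]
190^48 ≡ 205 (mod 241)  [q = 5: ≢ 1 ✓]
None equal 1, so ord_241(190) = 240: 190 is a primitive root.

Yes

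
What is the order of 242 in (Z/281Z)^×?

The order of 242 must divide φ(281) = 281 − 1 = 280 = 2^3 · 5 · 7.
Divisors of 280: 1, 2, 4, 5, 7, 8, 10, 14, 20, 28, 35, 40, 56, 70, 140, 280.
Evaluate successive powers at the divisors of 280:
242^1 ≡ 242
242^2 ≡ 116
242^4 ≡ 249
242^5 ≡ 124
242^7 ≡ 53
242^8 ≡ 181
242^10 ≡ 202
242^14 ≡ 280
242^20 ≡ 59
242^28 ≡ 1
So ord_281(242) = 28.

28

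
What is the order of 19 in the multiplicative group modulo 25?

The order of 19 must divide φ(25) = φ(5^2) = 5·(5−1) = 20 = 2^2 · 5.
Divisors of 20: 1, 2, 4, 5, 10, 20.
Evaluate successive powers at the divisors of 20:
19^1 ≡ 19 (mod 25)
19^2 ≡ 11 (mod 25)
19^4 ≡ 21 (mod 25)
19^5 ≡ 24 (mod 25)
19^10 ≡ 1 (mod 25) ✓
So ord_25(19) = 10.

10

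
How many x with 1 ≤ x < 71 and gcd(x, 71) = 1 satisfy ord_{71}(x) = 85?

0

φ(71) = 71 − 1 = 70 = 2 · 5 · 7.
Since (Z/71Z)^× is cyclic of order 70, the number of elements of order d is φ(d) when d | 70 and 0 otherwise.
Here 70 is not a multiple of 85, so there are no elements of order 85.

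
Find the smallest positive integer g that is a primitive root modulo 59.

2

φ(59) = 59 − 1 = 58 = 2 · 29.
g is a primitive root iff g^(58/q) ≢ 1 (mod 59) for each prime q ∈ {2, 29}.
g = 2: 2^29 ≡ 58; 2^2 ≡ 4 — none is 1, so 2 is a primitive root.
So 2 is the smallest generator of (Z/59Z)^×.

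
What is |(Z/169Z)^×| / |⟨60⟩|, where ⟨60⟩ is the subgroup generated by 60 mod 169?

ord(60) | φ(169) = φ(13^2) = 13·(13−1) = 156 = 2^2 · 3 · 13.
Divisors of 156: 1, 2, 3, 4, 6, 12, 13, 26, 39, 52, 78, 156.
Test each divisor d:
60^1 ≡ 60 (mod 169)
60^2 ≡ 51 (mod 169)
60^3 ≡ 18 (mod 169)
60^4 ≡ 66 (mod 169)
60^6 ≡ 155 (mod 169)
60^12 ≡ 27 (mod 169)
60^13 ≡ 99 (mod 169)
60^26 ≡ 168 (mod 169)
60^39 ≡ 70 (mod 169)
60^52 ≡ 1 (mod 169) ✓
So ord_169(60) = 52, hence |⟨60⟩| = 52.
The index is φ(169) / ord(60) = 156 / 52 = 3.

3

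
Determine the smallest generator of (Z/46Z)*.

5

φ(46) = φ(2)·φ(23) = 1·22 = 22 = 2 · 11.
Test candidates g = 2, 3, … against the prime factors q ∈ {2, 11} of φ(46): g is a generator iff g^(22/q) ≢ 1 for every such q.
g = 2: gcd(2, 46) = 2 > 1, not a unit — skip.
g = 3: 3^11 ≡ 1 — hits 1, so not a primitive root.
g = 4: gcd(4, 46) = 2 > 1, not a unit — skip.
g = 5: 5^11 ≡ 45; 5^2 ≡ 25 — none is 1, so 5 is a primitive root.
Hence the least primitive root of 46 is 5.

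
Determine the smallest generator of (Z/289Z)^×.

3

φ(289) = φ(17^2) = 17·(17−1) = 272 = 2^4 · 17.
g is a primitive root iff g^(272/q) ≢ 1 (mod 289) for each prime q ∈ {2, 17}.
g = 2: 2^136 ≡ 1 — hits 1, so not a primitive root.
g = 3: 3^136 ≡ 288; 3^16 ≡ 171 — none is 1, so 3 is a primitive root.
The smallest primitive root modulo 289 is 3.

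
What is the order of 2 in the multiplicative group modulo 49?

21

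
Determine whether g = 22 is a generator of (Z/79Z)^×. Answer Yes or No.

φ(79) = 79 − 1 = 78 = 2 · 3 · 13.
Test 22^(78/q) mod 79 for each prime factor q of 78:
22^39 ≡ 1 (mod 79)  [q = 2: ≡ 1 ✗]
22^26 ≡ 1 (mod 79)  [q = 3: ≡ 1 ✗]
22^6 ≡ 52 (mod 79)  [q = 13: ≢ 1 ✓]
Since 22^39 ≡ 1, the order of 22 divides 39 < 78, so 22 is not a primitive root.

No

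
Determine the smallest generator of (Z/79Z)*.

3

φ(79) = 79 − 1 = 78 = 2 · 3 · 13.
g is a primitive root iff g^(78/q) ≢ 1 (mod 79) for each prime q ∈ {2, 3, 13}.
g = 2: 2^39 ≡ 1 — hits 1, so not a primitive root.
g = 3: 3^39 ≡ 78; 3^26 ≡ 23; 3^6 ≡ 18 — none is 1, so 3 is a primitive root.
So 3 is the smallest generator of (Z/79Z)^×.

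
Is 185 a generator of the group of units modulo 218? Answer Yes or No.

φ(218) = φ(2)·φ(109) = 1·108 = 108 = 2^2 · 3^3.
An element g generates (Z/218Z)^× iff g^(108/q) ≢ 1 (mod 218) for each prime q ∈ {2, 3}.
185^54 ≡ 217 (mod 218)  [q = 2: ≢ 1 ✓]
185^36 ≡ 1 (mod 218)  [q = 3: ≡ 1 ✗]
185^36 ≡ 1 shows ord(185) | 36, strictly less than φ(218); not a primitive root.

No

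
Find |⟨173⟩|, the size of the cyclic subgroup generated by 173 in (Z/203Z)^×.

The order of 173 must divide φ(203) = φ(7·29) = (7−1)·(29−1) = 6·28 = 168 = 2^3 · 3 · 7.
Divisors of 168: 1, 2, 3, 4, 6, 7, 8, 12, 14, 21, 24, 28, 42, 56, 84, 168.
Check 173^d mod 203 for each divisor in increasing order:
173^1 ≡ 173 (mod 203)
173^2 ≡ 88 (mod 203)
173^3 ≡ 202 (mod 203)
173^4 ≡ 30 (mod 203)
173^6 ≡ 1 (mod 203) ✓
So ord_203(173) = 6.

6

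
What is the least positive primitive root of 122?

φ(122) = φ(2)·φ(61) = 1·60 = 60 = 2^2 · 3 · 5.
Test candidates g = 2, 3, … against the prime factors q ∈ {2, 3, 5} of φ(122): g is a generator iff g^(60/q) ≢ 1 for every such q.
g = 2: gcd(2, 122) = 2 > 1, not a unit — skip.
g = 3: 3^30 ≡ 1 — hits 1, so not a primitive root.
g = 4: gcd(4, 122) = 2 > 1, not a unit — skip.
g = 5: 5^30 ≡ 1 — hits 1, so not a primitive root.
g = 6: gcd(6, 122) = 2 > 1, not a unit — skip.
g = 7: 7^30 ≡ 121; 7^20 ≡ 47; 7^12 ≡ 95 — none is 1, so 7 is a primitive root.
Hence the least primitive root of 122 is 7.

7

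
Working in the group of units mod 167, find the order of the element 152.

83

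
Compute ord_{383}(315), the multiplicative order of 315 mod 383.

382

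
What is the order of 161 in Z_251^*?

The order of 161 must divide φ(251) = 251 − 1 = 250 = 2 · 5^3.
Divisors of 250: 1, 2, 5, 10, 25, 50, 125, 250.
Check 161^d mod 251 for each divisor in increasing order:
161^1 ≡ 161 (mod 251)
161^2 ≡ 68 (mod 251)
161^5 ≡ 249 (mod 251)
161^10 ≡ 4 (mod 251)
161^25 ≡ 219 (mod 251)
161^50 ≡ 20 (mod 251)
161^125 ≡ 1 (mod 251) ✓
Hence ord(161) = 125.

125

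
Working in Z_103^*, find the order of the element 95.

34

Since 95 ∈ (Z/103Z)^×, its order divides φ(103) = 103 − 1 = 102 = 2 · 3 · 17.
Divisors of 102: 1, 2, 3, 6, 17, 34, 51, 102.
Compute 95^d (mod 103) for the divisors d until we hit 1:
95^1 ≡ 95 (mod 103)
95^2 ≡ 64 (mod 103)
95^3 ≡ 3 (mod 103)
95^6 ≡ 9 (mod 103)
95^17 ≡ 102 (mod 103)
95^34 ≡ 1 (mod 103) ✓
The smallest such exponent is 34, so the order of 95 is 34.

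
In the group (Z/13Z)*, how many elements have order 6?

2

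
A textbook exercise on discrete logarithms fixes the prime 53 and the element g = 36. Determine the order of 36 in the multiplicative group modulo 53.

The order of 36 must divide φ(53) = 53 − 1 = 52 = 2^2 · 13.
Divisors of 52: 1, 2, 4, 13, 26, 52.
Check 36^d mod 53 for each divisor in increasing order:
36^1 ≡ 36
36^2 ≡ 24
36^4 ≡ 46
36^13 ≡ 1
The smallest such exponent is 13, so the order of 36 is 13.

13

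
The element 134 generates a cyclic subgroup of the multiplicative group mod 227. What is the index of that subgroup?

By Lagrange's theorem, ord_227(134) divides φ(227) = 227 − 1 = 226 = 2 · 113.
Divisors of 226: 1, 2, 113, 226.
Compute 134^d (mod 227) for the divisors d until we hit 1:
134^1 ≡ 134 (mod 227)
134^2 ≡ 23 (mod 227)
134^113 ≡ 1 (mod 227) ✓
The order of 134 is 113, so the subgroup it generates has 113 elements.
[(Z/227Z)^× : ⟨134⟩] = 226/113 = 2.

2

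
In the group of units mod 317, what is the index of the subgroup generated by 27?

1

By Lagrange's theorem, ord_317(27) divides φ(317) = 317 − 1 = 316 = 2^2 · 79.
Divisors of 316: 1, 2, 4, 79, 158, 316.
Evaluate successive powers at the divisors of 316:
27^1 ≡ 27
27^2 ≡ 95
27^4 ≡ 149
27^79 ≡ 114
27^158 ≡ 316
27^316 ≡ 1
The order of 27 is 316, so the subgroup it generates has 316 elements.
The index is φ(317) / ord(27) = 316 / 316 = 1.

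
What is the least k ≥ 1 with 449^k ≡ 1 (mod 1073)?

By Lagrange's theorem, ord_1073(449) divides φ(1073) = φ(29·37) = (29−1)·(37−1) = 28·36 = 1008 = 2^4 · 3^2 · 7.
Divisors of 1008: 1, 2, 3, 4, 6, 7, 8, 9, 12, 14, 16, 18, 21, 24, 28, 36, 42, 48, 56, 63, 72, 84, 112, 126, 144, 168, 252, 336, 504, 1008.
Test each divisor d:
449^1 ≡ 449 (mod 1073)
449^2 ≡ 950 (mod 1073)
449^3 ≡ 569 (mod 1073)
449^4 ≡ 107 (mod 1073)
449^6 ≡ 788 (mod 1073)
449^7 ≡ 795 (mod 1073)
449^8 ≡ 719 (mod 1073)
449^9 ≡ 931 (mod 1073)
449^12 ≡ 750 (mod 1073)
449^14 ≡ 28 (mod 1073)
449^16 ≡ 848 (mod 1073)
449^18 ≡ 850 (mod 1073)
449^21 ≡ 800 (mod 1073)
449^24 ≡ 248 (mod 1073)
449^28 ≡ 784 (mod 1073)
449^36 ≡ 371 (mod 1073)
449^42 ≡ 492 (mod 1073)
449^48 ≡ 343 (mod 1073)
449^56 ≡ 900 (mod 1073)
449^63 ≡ 882 (mod 1073)
449^72 ≡ 297 (mod 1073)
449^84 ≡ 639 (mod 1073)
449^112 ≡ 958 (mod 1073)
449^126 ≡ 1072 (mod 1073)
449^144 ≡ 223 (mod 1073)
449^168 ≡ 581 (mod 1073)
449^252 ≡ 1 (mod 1073) ✓
Hence ord(449) = 252.

252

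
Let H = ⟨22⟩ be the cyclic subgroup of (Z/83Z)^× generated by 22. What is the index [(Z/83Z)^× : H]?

The order of 22 must divide φ(83) = 83 − 1 = 82 = 2 · 41.
Divisors of 82: 1, 2, 41, 82.
Check 22^d mod 83 for each divisor in increasing order:
22^1 ≡ 22 (mod 83)
22^2 ≡ 69 (mod 83)
22^41 ≡ 82 (mod 83)
22^82 ≡ 1 (mod 83) ✓
So ord_83(22) = 82, hence |⟨22⟩| = 82.
The index is φ(83) / ord(22) = 82 / 82 = 1.

1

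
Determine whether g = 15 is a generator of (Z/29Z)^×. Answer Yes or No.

φ(29) = 29 − 1 = 28 = 2^2 · 7.
15 is a primitive root mod 29 iff 15^(φ(29)/q) ≢ 1 for every prime q | φ(29), i.e. q ∈ {2, 7}.
15^14 ≡ 28 (mod 29)  [q = 2: ≢ 1 ✓]
15^4 ≡ 20 (mod 29)  [q = 7: ≢ 1 ✓]
None equal 1, so ord_29(15) = 28: 15 is a primitive root.

Yes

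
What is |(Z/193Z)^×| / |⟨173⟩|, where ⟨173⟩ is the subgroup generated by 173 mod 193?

By Lagrange's theorem, ord_193(173) divides φ(193) = 193 − 1 = 192 = 2^6 · 3.
Divisors of 192: 1, 2, 3, 4, 6, 8, 12, 16, 24, 32, 48, 64, 96, 192.
Compute 173^d (mod 193) for the divisors d until we hit 1:
173^1 ≡ 173
173^2 ≡ 14
173^3 ≡ 106
173^4 ≡ 3
173^6 ≡ 42
173^8 ≡ 9
173^12 ≡ 27
173^16 ≡ 81
173^24 ≡ 150
173^32 ≡ 192
173^48 ≡ 112
173^64 ≡ 1
Thus |⟨173⟩| = ord(173) = 64.
The index is φ(193) / ord(173) = 192 / 64 = 3.

3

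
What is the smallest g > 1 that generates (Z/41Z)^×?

6

φ(41) = 41 − 1 = 40 = 2^3 · 5.
g is a primitive root iff g^(40/q) ≢ 1 (mod 41) for each prime q ∈ {2, 5}.
g = 2: 2^20 ≡ 1 — hits 1, so not a primitive root.
g = 3: 3^20 ≡ 40; 3^8 ≡ 1 — hits 1, so not a primitive root.
g = 4: 4^20 ≡ 1 — hits 1, so not a primitive root.
g = 5: 5^20 ≡ 1 — hits 1, so not a primitive root.
g = 6: 6^20 ≡ 40; 6^8 ≡ 10 — none is 1, so 6 is a primitive root.
So 6 is the smallest generator of (Z/41Z)^×.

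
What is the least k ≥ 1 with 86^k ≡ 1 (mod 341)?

By Lagrange's theorem, ord_341(86) divides φ(341) = φ(11·31) = (11−1)·(31−1) = 10·30 = 300 = 2^2 · 3 · 5^2.
Divisors of 300: 1, 2, 3, 4, 5, 6, 10, 12, 15, 20, 25, 30, 50, 60, 75, 100, 150, 300.
Test each divisor d:
86^1 ≡ 86 (mod 341)
86^2 ≡ 235 (mod 341)
86^3 ≡ 91 (mod 341)
86^4 ≡ 324 (mod 341)
86^5 ≡ 243 (mod 341)
86^6 ≡ 97 (mod 341)
86^10 ≡ 56 (mod 341)
86^12 ≡ 202 (mod 341)
86^15 ≡ 309 (mod 341)
86^20 ≡ 67 (mod 341)
86^25 ≡ 254 (mod 341)
86^30 ≡ 1 (mod 341) ✓
Hence ord(86) = 30.

30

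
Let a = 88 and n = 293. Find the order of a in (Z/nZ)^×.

ord(88) | φ(293) = 293 − 1 = 292 = 2^2 · 73.
Divisors of 292: 1, 2, 4, 73, 146, 292.
Test each divisor d:
88^1 ≡ 88 (mod 293)
88^2 ≡ 126 (mod 293)
88^4 ≡ 54 (mod 293)
88^73 ≡ 292 (mod 293)
88^146 ≡ 1 (mod 293) ✓
The smallest such exponent is 146, so the order of 88 is 146.

146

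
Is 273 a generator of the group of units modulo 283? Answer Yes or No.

φ(283) = 283 − 1 = 282 = 2 · 3 · 47.
An element g generates (Z/283Z)^× iff g^(282/q) ≢ 1 (mod 283) for each prime q ∈ {2, 3, 47}.
273^141 ≡ 282 (mod 283)  [q = 2: ≢ 1 ✓]
273^94 ≡ 44 (mod 283)  [q = 3: ≢ 1 ✓]
273^6 ≡ 161 (mod 283)  [q = 47: ≢ 1 ✓]
Every test exponent gives a nontrivial residue, hence 273 generates the full group.

Yes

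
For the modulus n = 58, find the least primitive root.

3

φ(58) = φ(2)·φ(29) = 1·28 = 28 = 2^2 · 7.
g is a primitive root iff g^(28/q) ≢ 1 (mod 58) for each prime q ∈ {2, 7}.
g = 2: gcd(2, 58) = 2 > 1, not a unit — skip.
g = 3: 3^14 ≡ 57; 3^4 ≡ 23 — none is 1, so 3 is a primitive root.
So 3 is the smallest generator of (Z/58Z)^×.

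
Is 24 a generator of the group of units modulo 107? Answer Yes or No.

Yes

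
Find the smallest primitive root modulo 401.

3

φ(401) = 401 − 1 = 400 = 2^4 · 5^2.
Test candidates g = 2, 3, … against the prime factors q ∈ {2, 5} of φ(401): g is a generator iff g^(400/q) ≢ 1 for every such q.
g = 2: 2^200 ≡ 1 — hits 1, so not a primitive root.
g = 3: 3^200 ≡ 400; 3^80 ≡ 72 — none is 1, so 3 is a primitive root.
So 3 is the smallest generator of (Z/401Z)^×.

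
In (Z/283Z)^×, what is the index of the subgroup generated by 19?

3

By Lagrange's theorem, ord_283(19) divides φ(283) = 283 − 1 = 282 = 2 · 3 · 47.
Divisors of 282: 1, 2, 3, 6, 47, 94, 141, 282.
Evaluate successive powers at the divisors of 282:
19^1 ≡ 19 (mod 283)
19^2 ≡ 78 (mod 283)
19^3 ≡ 67 (mod 283)
19^6 ≡ 244 (mod 283)
19^47 ≡ 282 (mod 283)
19^94 ≡ 1 (mod 283) ✓
So ord_283(19) = 94, hence |⟨19⟩| = 94.
[(Z/283Z)^× : ⟨19⟩] = 282/94 = 3.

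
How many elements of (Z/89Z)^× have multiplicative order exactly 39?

0

φ(89) = 89 − 1 = 88 = 2^3 · 11.
In a cyclic group of order 88, there are φ(d) elements of order d for each divisor d of 88, and zero for non-divisors.
39 does not divide 88, so no element of (Z/89Z)^× has order 39.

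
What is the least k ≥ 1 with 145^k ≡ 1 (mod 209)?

30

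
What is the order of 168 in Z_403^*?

30

By Lagrange's theorem, ord_403(168) divides φ(403) = φ(13·31) = (13−1)·(31−1) = 12·30 = 360 = 2^3 · 3^2 · 5.
Divisors of 360: 1, 2, 3, 4, 5, 6, 8, 9, 10, 12, 15, 18, 20, 24, 30, 36, 40, 45, 60, 72, 90, 120, 180, 360.
Test each divisor d:
168^1 ≡ 168
168^2 ≡ 14
168^3 ≡ 337
168^4 ≡ 196
168^5 ≡ 285
168^6 ≡ 326
168^8 ≡ 131
168^9 ≡ 246
168^10 ≡ 222
168^12 ≡ 287
168^15 ≡ 402
168^18 ≡ 66
168^20 ≡ 118
168^24 ≡ 157
168^30 ≡ 1
So ord_403(168) = 30.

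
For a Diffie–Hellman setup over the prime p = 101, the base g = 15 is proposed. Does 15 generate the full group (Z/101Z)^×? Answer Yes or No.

Yes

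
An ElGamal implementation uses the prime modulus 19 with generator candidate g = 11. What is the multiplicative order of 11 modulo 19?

By Lagrange's theorem, ord_19(11) divides φ(19) = 19 − 1 = 18 = 2 · 3^2.
Divisors of 18: 1, 2, 3, 6, 9, 18.
Check 11^d mod 19 for each divisor in increasing order:
11^1 ≡ 11 (mod 19)
11^2 ≡ 7 (mod 19)
11^3 ≡ 1 (mod 19) ✓
So ord_19(11) = 3.

3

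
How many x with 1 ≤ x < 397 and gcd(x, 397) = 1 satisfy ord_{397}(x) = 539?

0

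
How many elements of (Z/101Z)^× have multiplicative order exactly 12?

0

φ(101) = 101 − 1 = 100 = 2^2 · 5^2.
(Z/101Z)^× is cyclic (|G| = 100); a cyclic group of order m has exactly φ(d) elements of each order d | m, and none otherwise.
Here 100 is not a multiple of 12, so there are no elements of order 12.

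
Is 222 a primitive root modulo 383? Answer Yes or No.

Yes

φ(383) = 383 − 1 = 382 = 2 · 191.
An element g generates (Z/383Z)^× iff g^(382/q) ≢ 1 (mod 383) for each prime q ∈ {2, 191}.
222^191 ≡ 382 (mod 383)  [q = 2: ≢ 1 ✓]
222^2 ≡ 260 (mod 383)  [q = 191: ≢ 1 ✓]
None equal 1, so ord_383(222) = 382: 222 is a primitive root.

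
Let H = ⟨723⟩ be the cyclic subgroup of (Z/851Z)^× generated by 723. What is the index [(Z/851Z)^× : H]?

2

By Lagrange's theorem, ord_851(723) divides φ(851) = φ(23·37) = (23−1)·(37−1) = 22·36 = 792 = 2^3 · 3^2 · 11.
Divisors of 792: 1, 2, 3, 4, 6, 8, 9, 11, 12, 18, 22, 24, 33, 36, 44, 66, 72, 88, 99, 132, 198, 264, 396, 792.
Compute 723^d (mod 851) for the divisors d until we hit 1:
723^1 ≡ 723
723^2 ≡ 215
723^3 ≡ 563
723^4 ≡ 271
723^6 ≡ 397
723^8 ≡ 255
723^9 ≡ 549
723^11 ≡ 597
723^12 ≡ 174
723^18 ≡ 147
723^22 ≡ 691
723^24 ≡ 491
723^33 ≡ 643
723^36 ≡ 334
723^44 ≡ 70
723^66 ≡ 714
723^72 ≡ 75
723^88 ≡ 645
723^99 ≡ 413
723^132 ≡ 47
723^198 ≡ 369
723^264 ≡ 507
723^396 ≡ 1
Thus |⟨723⟩| = ord(723) = 396.
Index = |(Z/851Z)^×| / |⟨723⟩| = 792 / 396 = 2.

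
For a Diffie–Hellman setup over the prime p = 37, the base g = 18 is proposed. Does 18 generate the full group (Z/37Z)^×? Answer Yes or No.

Yes

φ(37) = 37 − 1 = 36 = 2^2 · 3^2.
It suffices to check that the order of 18 is not a proper divisor of 36: compute 18^(36/q) for q ∈ {2, 3}.
18^18 ≡ 36 (mod 37)  [q = 2: ≢ 1 ✓]
18^12 ≡ 10 (mod 37)  [q = 3: ≢ 1 ✓]
All checks pass, so 18 has order 36 and is a primitive root modulo 37.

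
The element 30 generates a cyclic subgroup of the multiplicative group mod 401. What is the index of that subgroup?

25

Since 30 ∈ (Z/401Z)^×, its order divides φ(401) = 401 − 1 = 400 = 2^4 · 5^2.
Divisors of 400: 1, 2, 4, 5, 8, 10, 16, 20, 25, 40, 50, 80, 100, 200, 400.
Check 30^d mod 401 for each divisor in increasing order:
30^1 ≡ 30
30^2 ≡ 98
30^4 ≡ 381
30^5 ≡ 202
30^8 ≡ 400
30^10 ≡ 303
30^16 ≡ 1
So ord_401(30) = 16, hence |⟨30⟩| = 16.
Index = |(Z/401Z)^×| / |⟨30⟩| = 400 / 16 = 25.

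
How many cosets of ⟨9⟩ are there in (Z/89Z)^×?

The order of 9 must divide φ(89) = 89 − 1 = 88 = 2^3 · 11.
Divisors of 88: 1, 2, 4, 8, 11, 22, 44, 88.
Compute 9^d (mod 89) for the divisors d until we hit 1:
9^1 ≡ 9 (mod 89)
9^2 ≡ 81 (mod 89)
9^4 ≡ 64 (mod 89)
9^8 ≡ 2 (mod 89)
9^11 ≡ 34 (mod 89)
9^22 ≡ 88 (mod 89)
9^44 ≡ 1 (mod 89) ✓
The order of 9 is 44, so the subgroup it generates has 44 elements.
Index = |(Z/89Z)^×| / |⟨9⟩| = 88 / 44 = 2.

2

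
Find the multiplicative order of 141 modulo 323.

The order of 141 must divide φ(323) = φ(17·19) = (17−1)·(19−1) = 16·18 = 288 = 2^5 · 3^2.
Divisors of 288: 1, 2, 3, 4, 6, 8, 9, 12, 16, 18, 24, 32, 36, 48, 72, 96, 144, 288.
Test each divisor d:
141^1 ≡ 141 (mod 323)
141^2 ≡ 178 (mod 323)
141^3 ≡ 227 (mod 323)
141^4 ≡ 30 (mod 323)
141^6 ≡ 172 (mod 323)
141^8 ≡ 254 (mod 323)
141^9 ≡ 284 (mod 323)
141^12 ≡ 191 (mod 323)
141^16 ≡ 239 (mod 323)
141^18 ≡ 229 (mod 323)
141^24 ≡ 305 (mod 323)
141^32 ≡ 273 (mod 323)
141^36 ≡ 115 (mod 323)
141^48 ≡ 1 (mod 323) ✓
Hence ord(141) = 48.

48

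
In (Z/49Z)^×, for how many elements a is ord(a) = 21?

φ(49) = φ(7^2) = 7·(7−1) = 42 = 2 · 3 · 7.
In a cyclic group of order 42, there are φ(d) elements of order d for each divisor d of 42, and zero for non-divisors.
21 = 3 · 7 divides 42, and φ(21) = 12.

12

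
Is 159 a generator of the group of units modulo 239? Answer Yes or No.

φ(239) = 239 − 1 = 238 = 2 · 7 · 17.
An element g generates (Z/239Z)^× iff g^(238/q) ≢ 1 (mod 239) for each prime q ∈ {2, 7, 17}.
159^119 ≡ 238 (mod 239)  [q = 2: ≢ 1 ✓]
159^34 ≡ 201 (mod 239)  [q = 7: ≢ 1 ✓]
159^14 ≡ 71 (mod 239)  [q = 17: ≢ 1 ✓]
All checks pass, so 159 has order 238 and is a primitive root modulo 239.

Yes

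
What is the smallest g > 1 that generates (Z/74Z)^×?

φ(74) = φ(2)·φ(37) = 1·36 = 36 = 2^2 · 3^2.
g is a primitive root iff g^(36/q) ≢ 1 (mod 74) for each prime q ∈ {2, 3}.
g = 2: gcd(2, 74) = 2 > 1, not a unit — skip.
g = 3: 3^18 ≡ 1 — hits 1, so not a primitive root.
g = 4: gcd(4, 74) = 2 > 1, not a unit — skip.
g = 5: 5^18 ≡ 73; 5^12 ≡ 47 — none is 1, so 5 is a primitive root.
Hence the least primitive root of 74 is 5.

5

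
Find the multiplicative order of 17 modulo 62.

30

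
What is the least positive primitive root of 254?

φ(254) = φ(2)·φ(127) = 1·126 = 126 = 2 · 3^2 · 7.
g is a primitive root iff g^(126/q) ≢ 1 (mod 254) for each prime q ∈ {2, 3, 7}.
g = 2: gcd(2, 254) = 2 > 1, not a unit — skip.
g = 3: 3^63 ≡ 253; 3^42 ≡ 107; 3^18 ≡ 131 — none is 1, so 3 is a primitive root.
Hence the least primitive root of 254 is 3.

3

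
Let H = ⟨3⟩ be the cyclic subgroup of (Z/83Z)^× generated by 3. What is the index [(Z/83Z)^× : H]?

Since 3 ∈ (Z/83Z)^×, its order divides φ(83) = 83 − 1 = 82 = 2 · 41.
Divisors of 82: 1, 2, 41, 82.
Compute 3^d (mod 83) for the divisors d until we hit 1:
3^1 ≡ 3
3^2 ≡ 9
3^41 ≡ 1
So ord_83(3) = 41, hence |⟨3⟩| = 41.
[(Z/83Z)^× : ⟨3⟩] = 82/41 = 2.

2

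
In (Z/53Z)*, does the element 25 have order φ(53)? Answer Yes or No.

No

φ(53) = 53 − 1 = 52 = 2^2 · 13.
25 is a primitive root mod 53 iff 25^(φ(53)/q) ≢ 1 for every prime q | φ(53), i.e. q ∈ {2, 13}.
25^26 ≡ 1 (mod 53)  [q = 2: ≡ 1 ✗]
25^4 ≡ 15 (mod 53)  [q = 13: ≢ 1 ✓]
Since 25^26 ≡ 1, the order of 25 divides 26 < 52, so 25 is not a primitive root.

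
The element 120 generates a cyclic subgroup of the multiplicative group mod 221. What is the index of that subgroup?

64

ord(120) | φ(221) = φ(13·17) = (13−1)·(17−1) = 12·16 = 192 = 2^6 · 3.
Divisors of 192: 1, 2, 3, 4, 6, 8, 12, 16, 24, 32, 48, 64, 96, 192.
Check 120^d mod 221 for each divisor in increasing order:
120^1 ≡ 120 (mod 221)
120^2 ≡ 35 (mod 221)
120^3 ≡ 1 (mod 221) ✓
The order of 120 is 3, so the subgroup it generates has 3 elements.
The index is φ(221) / ord(120) = 192 / 3 = 64.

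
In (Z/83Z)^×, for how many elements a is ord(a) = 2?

1

φ(83) = 83 − 1 = 82 = 2 · 41.
(Z/83Z)^× is cyclic (|G| = 82); a cyclic group of order m has exactly φ(d) elements of each order d | m, and none otherwise.
2 | 82, and φ(2) = 2 − 1 = 1.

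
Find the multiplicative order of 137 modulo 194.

96

The order of 137 must divide φ(194) = φ(2)·φ(97) = 1·96 = 96 = 2^5 · 3.
Divisors of 96: 1, 2, 3, 4, 6, 8, 12, 16, 24, 32, 48, 96.
Evaluate successive powers at the divisors of 96:
137^1 ≡ 137 (mod 194)
137^2 ≡ 145 (mod 194)
137^3 ≡ 77 (mod 194)
137^4 ≡ 73 (mod 194)
137^6 ≡ 109 (mod 194)
137^8 ≡ 91 (mod 194)
137^12 ≡ 47 (mod 194)
137^16 ≡ 133 (mod 194)
137^24 ≡ 75 (mod 194)
137^32 ≡ 35 (mod 194)
137^48 ≡ 193 (mod 194)
137^96 ≡ 1 (mod 194) ✓
The smallest such exponent is 96, so the order of 137 is 96.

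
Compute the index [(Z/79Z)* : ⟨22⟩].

6

Since 22 ∈ (Z/79Z)^×, its order divides φ(79) = 79 − 1 = 78 = 2 · 3 · 13.
Divisors of 78: 1, 2, 3, 6, 13, 26, 39, 78.
Evaluate successive powers at the divisors of 78:
22^1 ≡ 22
22^2 ≡ 10
22^3 ≡ 62
22^6 ≡ 52
22^13 ≡ 1
So ord_79(22) = 13, hence |⟨22⟩| = 13.
[(Z/79Z)^× : ⟨22⟩] = 78/13 = 6.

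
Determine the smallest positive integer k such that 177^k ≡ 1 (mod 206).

102

By Lagrange's theorem, ord_206(177) divides φ(206) = φ(2)·φ(103) = 1·102 = 102 = 2 · 3 · 17.
Divisors of 102: 1, 2, 3, 6, 17, 34, 51, 102.
Test each divisor d:
177^1 ≡ 177
177^2 ≡ 17
177^3 ≡ 125
177^6 ≡ 175
177^17 ≡ 47
177^34 ≡ 149
177^51 ≡ 205
177^102 ≡ 1
The smallest such exponent is 102, so the order of 177 is 102.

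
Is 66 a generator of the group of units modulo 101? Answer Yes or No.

Yes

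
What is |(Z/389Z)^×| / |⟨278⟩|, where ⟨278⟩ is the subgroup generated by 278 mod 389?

4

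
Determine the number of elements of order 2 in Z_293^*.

1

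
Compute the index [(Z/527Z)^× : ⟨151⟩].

The order of 151 must divide φ(527) = φ(17·31) = (17−1)·(31−1) = 16·30 = 480 = 2^5 · 3 · 5.
Divisors of 480: 1, 2, 3, 4, 5, 6, 8, 10, 12, 15, 16, 20, 24, 30, 32, 40, 48, 60, 80, 96, 120, 160, 240, 480.
Evaluate successive powers at the divisors of 480:
151^1 ≡ 151 (mod 527)
151^2 ≡ 140 (mod 527)
151^3 ≡ 60 (mod 527)
151^4 ≡ 101 (mod 527)
151^5 ≡ 495 (mod 527)
151^6 ≡ 438 (mod 527)
151^8 ≡ 188 (mod 527)
151^10 ≡ 497 (mod 527)
151^12 ≡ 16 (mod 527)
151^15 ≡ 433 (mod 527)
151^16 ≡ 35 (mod 527)
151^20 ≡ 373 (mod 527)
151^24 ≡ 256 (mod 527)
151^30 ≡ 404 (mod 527)
151^32 ≡ 171 (mod 527)
151^40 ≡ 1 (mod 527) ✓
Thus |⟨151⟩| = ord(151) = 40.
Index = |(Z/527Z)^×| / |⟨151⟩| = 480 / 40 = 12.

12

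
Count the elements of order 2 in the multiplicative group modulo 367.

1

φ(367) = 367 − 1 = 366 = 2 · 3 · 61.
In a cyclic group of order 366, there are φ(d) elements of order d for each divisor d of 366, and zero for non-divisors.
2 | 366, and φ(2) = 2 − 1 = 1.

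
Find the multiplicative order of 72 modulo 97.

48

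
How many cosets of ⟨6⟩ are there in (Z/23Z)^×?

Since 6 ∈ (Z/23Z)^×, its order divides φ(23) = 23 − 1 = 22 = 2 · 11.
Divisors of 22: 1, 2, 11, 22.
Evaluate successive powers at the divisors of 22:
6^1 ≡ 6 (mod 23)
6^2 ≡ 13 (mod 23)
6^11 ≡ 1 (mod 23) ✓
Thus |⟨6⟩| = ord(6) = 11.
The index is φ(23) / ord(6) = 22 / 11 = 2.

2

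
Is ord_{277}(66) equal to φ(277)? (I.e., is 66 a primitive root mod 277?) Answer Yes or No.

φ(277) = 277 − 1 = 276 = 2^2 · 3 · 23.
66 is a primitive root mod 277 iff 66^(φ(277)/q) ≢ 1 for every prime q | φ(277), i.e. q ∈ {2, 3, 23}.
66^138 ≡ 1 (mod 277)  [q = 2: ≡ 1 ✗]
66^92 ≡ 1 (mod 277)  [q = 3: ≡ 1 ✗]
66^12 ≡ 52 (mod 277)  [q = 23: ≢ 1 ✓]
66^138 ≡ 1 shows ord(66) | 138, strictly less than φ(277); not a primitive root.

No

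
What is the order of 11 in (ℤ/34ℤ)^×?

ord(11) | φ(34) = φ(2)·φ(17) = 1·16 = 16 = 2^4.
Divisors of 16: 1, 2, 4, 8, 16.
Evaluate successive powers at the divisors of 16:
11^1 ≡ 11 (mod 34)
11^2 ≡ 19 (mod 34)
11^4 ≡ 21 (mod 34)
11^8 ≡ 33 (mod 34)
11^16 ≡ 1 (mod 34) ✓
So ord_34(11) = 16.

16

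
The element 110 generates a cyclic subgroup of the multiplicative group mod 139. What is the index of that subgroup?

The order of 110 must divide φ(139) = 139 − 1 = 138 = 2 · 3 · 23.
Divisors of 138: 1, 2, 3, 6, 23, 46, 69, 138.
Check 110^d mod 139 for each divisor in increasing order:
110^1 ≡ 110 (mod 139)
110^2 ≡ 7 (mod 139)
110^3 ≡ 75 (mod 139)
110^6 ≡ 65 (mod 139)
110^23 ≡ 97 (mod 139)
110^46 ≡ 96 (mod 139)
110^69 ≡ 138 (mod 139)
110^138 ≡ 1 (mod 139) ✓
So ord_139(110) = 138, hence |⟨110⟩| = 138.
Index = |(Z/139Z)^×| / |⟨110⟩| = 138 / 138 = 1.

1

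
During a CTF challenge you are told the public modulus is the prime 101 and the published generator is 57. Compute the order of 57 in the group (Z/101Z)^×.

The order of 57 must divide φ(101) = 101 − 1 = 100 = 2^2 · 5^2.
Divisors of 100: 1, 2, 4, 5, 10, 20, 25, 50, 100.
Test each divisor d:
57^1 ≡ 57 (mod 101)
57^2 ≡ 17 (mod 101)
57^4 ≡ 87 (mod 101)
57^5 ≡ 10 (mod 101)
57^10 ≡ 100 (mod 101)
57^20 ≡ 1 (mod 101) ✓
The smallest such exponent is 20, so the order of 57 is 20.

20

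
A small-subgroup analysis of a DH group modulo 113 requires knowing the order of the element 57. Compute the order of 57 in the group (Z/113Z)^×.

28

ord(57) | φ(113) = 113 − 1 = 112 = 2^4 · 7.
Divisors of 112: 1, 2, 4, 7, 8, 14, 16, 28, 56, 112.
Check 57^d mod 113 for each divisor in increasing order:
57^1 ≡ 57
57^2 ≡ 85
57^4 ≡ 106
57^7 ≡ 98
57^8 ≡ 49
57^14 ≡ 112
57^16 ≡ 28
57^28 ≡ 1
Therefore the multiplicative order of 57 modulo 113 is 28.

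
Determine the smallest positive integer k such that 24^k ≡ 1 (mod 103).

34

ord(24) | φ(103) = 103 − 1 = 102 = 2 · 3 · 17.
Divisors of 102: 1, 2, 3, 6, 17, 34, 51, 102.
Evaluate successive powers at the divisors of 102:
24^1 ≡ 24 (mod 103)
24^2 ≡ 61 (mod 103)
24^3 ≡ 22 (mod 103)
24^6 ≡ 72 (mod 103)
24^17 ≡ 102 (mod 103)
24^34 ≡ 1 (mod 103) ✓
Therefore the multiplicative order of 24 modulo 103 is 34.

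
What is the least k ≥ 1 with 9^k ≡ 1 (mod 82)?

4

ord(9) | φ(82) = φ(2)·φ(41) = 1·40 = 40 = 2^3 · 5.
Divisors of 40: 1, 2, 4, 5, 8, 10, 20, 40.
Evaluate successive powers at the divisors of 40:
9^1 ≡ 9 (mod 82)
9^2 ≡ 81 (mod 82)
9^4 ≡ 1 (mod 82) ✓
The smallest such exponent is 4, so the order of 9 is 4.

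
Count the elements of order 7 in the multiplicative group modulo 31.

0

φ(31) = 31 − 1 = 30 = 2 · 3 · 5.
(Z/31Z)^× is cyclic (|G| = 30); a cyclic group of order m has exactly φ(d) elements of each order d | m, and none otherwise.
7 does not divide 30, so no element of (Z/31Z)^× has order 7.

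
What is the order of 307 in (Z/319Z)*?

Since 307 ∈ (Z/319Z)^×, its order divides φ(319) = φ(11·29) = (11−1)·(29−1) = 10·28 = 280 = 2^3 · 5 · 7.
Divisors of 280: 1, 2, 4, 5, 7, 8, 10, 14, 20, 28, 35, 40, 56, 70, 140, 280.
Test each divisor d:
307^1 ≡ 307 (mod 319)
307^2 ≡ 144 (mod 319)
307^4 ≡ 1 (mod 319) ✓
Hence ord(307) = 4.

4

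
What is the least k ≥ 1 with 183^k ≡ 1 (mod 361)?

114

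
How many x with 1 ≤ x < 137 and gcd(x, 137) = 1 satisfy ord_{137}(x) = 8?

φ(137) = 137 − 1 = 136 = 2^3 · 17.
(Z/137Z)^× is cyclic (|G| = 136); a cyclic group of order m has exactly φ(d) elements of each order d | m, and none otherwise.
8 = 2^3 divides 136, and φ(8) = 4.

4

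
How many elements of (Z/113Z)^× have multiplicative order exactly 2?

1

φ(113) = 113 − 1 = 112 = 2^4 · 7.
Since (Z/113Z)^× is cyclic of order 112, the number of elements of order d is φ(d) when d | 112 and 0 otherwise.
2 | 112, and φ(2) = 2 − 1 = 1.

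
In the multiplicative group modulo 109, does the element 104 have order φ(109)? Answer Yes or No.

No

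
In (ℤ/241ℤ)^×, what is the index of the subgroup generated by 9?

4

ord(9) | φ(241) = 241 − 1 = 240 = 2^4 · 3 · 5.
Divisors of 240: 1, 2, 3, 4, 5, 6, 8, 10, 12, 15, 16, 20, 24, 30, 40, 48, 60, 80, 120, 240.
Compute 9^d (mod 241) for the divisors d until we hit 1:
9^1 ≡ 9 (mod 241)
9^2 ≡ 81 (mod 241)
9^3 ≡ 6 (mod 241)
9^4 ≡ 54 (mod 241)
9^5 ≡ 4 (mod 241)
9^6 ≡ 36 (mod 241)
9^8 ≡ 24 (mod 241)
9^10 ≡ 16 (mod 241)
9^12 ≡ 91 (mod 241)
9^15 ≡ 64 (mod 241)
9^16 ≡ 94 (mod 241)
9^20 ≡ 15 (mod 241)
9^24 ≡ 87 (mod 241)
9^30 ≡ 240 (mod 241)
9^40 ≡ 225 (mod 241)
9^48 ≡ 98 (mod 241)
9^60 ≡ 1 (mod 241) ✓
So ord_241(9) = 60, hence |⟨9⟩| = 60.
The index is φ(241) / ord(9) = 240 / 60 = 4.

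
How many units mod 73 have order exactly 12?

φ(73) = 73 − 1 = 72 = 2^3 · 3^2.
Since (Z/73Z)^× is cyclic of order 72, the number of elements of order d is φ(d) when d | 72 and 0 otherwise.
12 = 2^2 · 3 divides 72, and φ(12) = 4.

4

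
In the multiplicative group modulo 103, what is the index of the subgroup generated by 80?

The order of 80 must divide φ(103) = 103 − 1 = 102 = 2 · 3 · 17.
Divisors of 102: 1, 2, 3, 6, 17, 34, 51, 102.
Test each divisor d:
80^1 ≡ 80
80^2 ≡ 14
80^3 ≡ 90
80^6 ≡ 66
80^17 ≡ 102
80^34 ≡ 1
The order of 80 is 34, so the subgroup it generates has 34 elements.
[(Z/103Z)^× : ⟨80⟩] = 102/34 = 3.

3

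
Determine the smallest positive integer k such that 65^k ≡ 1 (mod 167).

ord(65) | φ(167) = 167 − 1 = 166 = 2 · 83.
Divisors of 166: 1, 2, 83, 166.
Check 65^d mod 167 for each divisor in increasing order:
65^1 ≡ 65
65^2 ≡ 50
65^83 ≡ 1
So ord_167(65) = 83.

83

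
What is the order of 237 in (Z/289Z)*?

34

The order of 237 must divide φ(289) = φ(17^2) = 17·(17−1) = 272 = 2^4 · 17.
Divisors of 272: 1, 2, 4, 8, 16, 17, 34, 68, 136, 272.
Check 237^d mod 289 for each divisor in increasing order:
237^1 ≡ 237 (mod 289)
237^2 ≡ 103 (mod 289)
237^4 ≡ 205 (mod 289)
237^8 ≡ 120 (mod 289)
237^16 ≡ 239 (mod 289)
237^17 ≡ 288 (mod 289)
237^34 ≡ 1 (mod 289) ✓
Hence ord(237) = 34.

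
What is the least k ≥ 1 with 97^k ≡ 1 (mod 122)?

30

ord(97) | φ(122) = φ(2)·φ(61) = 1·60 = 60 = 2^2 · 3 · 5.
Divisors of 60: 1, 2, 3, 4, 5, 6, 10, 12, 15, 20, 30, 60.
Evaluate successive powers at the divisors of 60:
97^1 ≡ 97
97^2 ≡ 15
97^3 ≡ 113
97^4 ≡ 103
97^5 ≡ 109
97^6 ≡ 81
97^10 ≡ 47
97^12 ≡ 95
97^15 ≡ 121
97^20 ≡ 13
97^30 ≡ 1
Hence ord(97) = 30.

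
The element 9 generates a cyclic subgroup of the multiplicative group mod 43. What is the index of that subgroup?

The order of 9 must divide φ(43) = 43 − 1 = 42 = 2 · 3 · 7.
Divisors of 42: 1, 2, 3, 6, 7, 14, 21, 42.
Test each divisor d:
9^1 ≡ 9 (mod 43)
9^2 ≡ 38 (mod 43)
9^3 ≡ 41 (mod 43)
9^6 ≡ 4 (mod 43)
9^7 ≡ 36 (mod 43)
9^14 ≡ 6 (mod 43)
9^21 ≡ 1 (mod 43) ✓
The order of 9 is 21, so the subgroup it generates has 21 elements.
Index = |(Z/43Z)^×| / |⟨9⟩| = 42 / 21 = 2.

2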